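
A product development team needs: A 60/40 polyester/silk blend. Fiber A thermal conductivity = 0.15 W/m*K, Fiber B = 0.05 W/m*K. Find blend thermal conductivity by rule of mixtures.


Formula: Blend property = (fraction_A * property_A) + (fraction_B * property_B)
Step 1: Contribution A = 60/100 * 0.15 W/m*K = 0.09 W/m*K
Step 2: Contribution B = 40/100 * 0.05 W/m*K = 0.02 W/m*K
Step 3: Blend thermal conductivity = 0.09 + 0.02 = 0.11 W/m*K

0.11 W/m*K


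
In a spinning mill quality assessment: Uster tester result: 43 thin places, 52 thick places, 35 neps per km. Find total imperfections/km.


Formula: Total = thin places + thick places + neps
Total = 43 + 52 + 35
Total = 130 imperfections/km

130 imperfections/km


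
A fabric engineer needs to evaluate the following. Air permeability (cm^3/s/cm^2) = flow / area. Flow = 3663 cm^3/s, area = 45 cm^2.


Formula: Air Permeability = Airflow / Test Area
AP = 3663 cm^3/s / 45 cm^2
AP = 81.4 cm^3/s/cm^2

81.4 cm^3/s/cm^2


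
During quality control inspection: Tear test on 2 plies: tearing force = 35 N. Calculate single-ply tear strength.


Formula: Per-ply strength = Total force / Number of plies
Per-ply = 35 N / 2
Per-ply = 17.5 N

17.5 N


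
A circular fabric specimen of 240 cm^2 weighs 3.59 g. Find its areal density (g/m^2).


Formula: GSM = mass_g / area_m2
Step 1: Convert area: 240 cm^2 = 240 / 10000 = 0.024 m^2
Step 2: GSM = 3.59 g / 0.024 m^2 = 149.6 g/m^2

149.6 g/m^2


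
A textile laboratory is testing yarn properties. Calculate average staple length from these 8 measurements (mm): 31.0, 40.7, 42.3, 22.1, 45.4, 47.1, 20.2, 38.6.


Formula: Mean = sum of lengths / count
Sum = 31.0 + 40.7 + 42.3 + 22.1 + 45.4 + 47.1 + 20.2 + 38.6
Sum = 287.4 mm
Mean = 287.4 / 8 = 35.93 mm

35.93 mm


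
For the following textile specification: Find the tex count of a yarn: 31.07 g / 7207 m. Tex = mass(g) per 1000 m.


Formula: Tex = (mass_g / length_m) * 1000
Substituting: Tex = (31.07 / 7207) * 1000
Intermediate: 31.07 / 7207 = 0.00431109 g/m
Tex = 0.00431109 * 1000 = 4.31 tex

4.31 tex


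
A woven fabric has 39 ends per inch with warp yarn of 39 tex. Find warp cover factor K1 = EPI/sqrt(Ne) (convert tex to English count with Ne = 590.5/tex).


Formula: K1 = EPI / sqrt(Ne), with Ne = 590.5 / tex_warp
Step 1: Ne = 590.5 / 39 = 15.141
Step 2: sqrt(Ne) = sqrt(15.141) = 3.8911
Step 3: K1 = 39 / 3.8911 = 10.0

10.0


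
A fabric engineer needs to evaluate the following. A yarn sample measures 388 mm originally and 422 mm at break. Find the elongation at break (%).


Formula: Elongation (%) = ((L_break - L0) / L0) * 100
Step 1: Extension = 422 - 388 = 34 mm
Step 2: Elongation = (34 / 388) * 100
Step 3: Elongation = 0.087629 * 100 = 8.7629% ≈ 8.8%

8.8%


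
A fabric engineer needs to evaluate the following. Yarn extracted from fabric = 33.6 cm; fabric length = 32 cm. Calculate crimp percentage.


Formula: Crimp% = ((L_yarn - L_fabric) / L_fabric) * 100
Step 1: Extension = 33.6 - 32 = 1.6 cm
Step 2: Crimp% = (1.6 / 32) * 100
Step 3: Crimp% = 0.05 * 100 = 5.0%

5.0%


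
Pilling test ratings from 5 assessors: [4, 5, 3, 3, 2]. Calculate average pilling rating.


Formula: Mean = sum / count
Sum = 4 + 5 + 3 + 3 + 2 = 17
Mean = 17 / 5 = 3.4

3.4


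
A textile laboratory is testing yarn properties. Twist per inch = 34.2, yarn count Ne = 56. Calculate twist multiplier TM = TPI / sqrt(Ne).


Formula: TM = TPI / sqrt(Ne)
Step 1: sqrt(Ne) = sqrt(56) = 7.4833
Step 2: TM = 34.2 / 7.4833 = 4.57

4.57 TM


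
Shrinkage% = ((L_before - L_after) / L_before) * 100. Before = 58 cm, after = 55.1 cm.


Formula: Shrinkage% = ((L_before - L_after) / L_before) * 100
Step 1: Shrinkage = 58 - 55.1 = 2.9 cm
Step 2: Shrinkage% = (2.9 / 58) * 100
Step 3: Shrinkage% = 0.05 * 100 = 5.0%

5.0%


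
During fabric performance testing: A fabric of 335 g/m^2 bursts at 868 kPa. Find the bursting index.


Formula: Bursting Index = Bursting Strength / Fabric GSM
BI = 868 kPa / 335 g/m^2
BI = 2.591 kPa/(g/m^2)

2.591 kPa/(g/m^2)


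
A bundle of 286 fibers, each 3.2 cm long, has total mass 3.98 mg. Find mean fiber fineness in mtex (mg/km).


Formula: fineness (mtex) = mass (mg) / total length (km) = (mass_mg / total_length_m) * 1000
Step 1: Convert fiber length: 3.2 cm = 0.032 m
Step 2: Total fiber length = 286 * 0.032 = 9.152 m
Step 3: Linear density = 3.98 mg / 9.152 m = 0.4349 mg/m
Step 4: fineness = 0.4349 * 1000 = 434.9 mtex

434.9 mtex


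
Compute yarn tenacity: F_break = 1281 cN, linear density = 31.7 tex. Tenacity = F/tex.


Formula: Tenacity = Breaking force / Linear density
Tenacity = 1281 cN / 31.7 tex
Tenacity = 40.41 cN/tex

40.41 cN/tex


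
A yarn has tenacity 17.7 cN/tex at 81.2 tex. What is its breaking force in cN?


Formula: Breaking force = Tenacity * Linear density
F = 17.7 cN/tex * 81.2 tex
F = 1437.24 cN

1437.24 cN


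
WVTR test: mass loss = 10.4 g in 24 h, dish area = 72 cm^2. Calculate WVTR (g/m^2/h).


Formula: WVTR = mass_loss / (area * time)
Step 1: Convert area: 72 cm^2 = 0.0072 m^2
Step 2: WVTR = 10.4 g / (0.0072 m^2 * 24 h)
Step 3: WVTR = 10.4 / 0.1728 = 60.2 g/m^2/h

60.2 g/m^2/h


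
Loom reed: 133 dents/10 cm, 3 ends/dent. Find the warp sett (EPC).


Formula: EPC = (dents per 10 cm * ends per dent) / 10
Step 1: Total ends per 10 cm = 133 * 3 = 399
Step 2: EPC = 399 / 10 = 39.9 ends/cm

39.9 ends/cm


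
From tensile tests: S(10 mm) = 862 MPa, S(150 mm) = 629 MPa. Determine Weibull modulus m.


Formula: m = ln(L1/L2) / ln(S2/S1)
Step 1: ln(L1/L2) = ln(10/150) = -2.70805
Step 2: S2/S1 = 629/862 = 0.7297
Step 3: ln(S2/S1) = ln(0.7297) = -0.31512
Step 4: m = -2.70805 / -0.31512 = 8.59

8.59 (Weibull m)


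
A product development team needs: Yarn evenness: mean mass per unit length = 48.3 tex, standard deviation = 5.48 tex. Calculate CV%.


Formula: CV% = (standard deviation / mean) * 100
Step 1: Ratio = 5.48 / 48.3 = 0.113458
Step 2: CV% = 0.113458 * 100 = 11.3458% ≈ 11.3%

11.3%


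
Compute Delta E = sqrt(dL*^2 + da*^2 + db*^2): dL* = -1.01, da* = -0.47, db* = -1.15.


Formula: Delta E = sqrt(dL*^2 + da*^2 + db*^2)
Step 1: dL*^2 = (-1.01)^2 = 1.0201
Step 2: da*^2 = (-0.47)^2 = 0.2209
Step 3: db*^2 = (-1.15)^2 = 1.3225
Step 4: Sum = 1.0201 + 0.2209 + 1.3225 = 2.5635
Step 5: Delta E = sqrt(2.5635) = 1.6

1.6 Delta E


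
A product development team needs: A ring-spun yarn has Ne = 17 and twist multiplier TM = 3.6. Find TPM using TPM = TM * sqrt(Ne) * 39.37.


Formula: TPM = TM * sqrt(Ne) * 39.37
Step 1: sqrt(Ne) = sqrt(17) = 4.1231
Step 2: TM * sqrt(Ne) = 3.6 * 4.1231 = 14.8432
Step 3: TPM = 14.8432 * 39.37 = 584 twists/m

584 twists/m


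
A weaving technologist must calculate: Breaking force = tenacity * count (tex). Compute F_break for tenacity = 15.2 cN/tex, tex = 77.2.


Formula: Breaking force = Tenacity * Linear density
F = 15.2 cN/tex * 77.2 tex
F = 1173.44 cN

1173.44 cN


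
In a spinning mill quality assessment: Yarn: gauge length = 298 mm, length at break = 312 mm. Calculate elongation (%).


Formula: Elongation (%) = ((L_break - L0) / L0) * 100
Step 1: Extension = 312 - 298 = 14 mm
Step 2: Elongation = (14 / 298) * 100
Step 3: Elongation = 0.04698 * 100 = 4.698% ≈ 4.7%

4.7%


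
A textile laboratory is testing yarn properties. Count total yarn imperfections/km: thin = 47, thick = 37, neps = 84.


Formula: Total = thin places + thick places + neps
Total = 47 + 37 + 84
Total = 168 imperfections/km

168 imperfections/km


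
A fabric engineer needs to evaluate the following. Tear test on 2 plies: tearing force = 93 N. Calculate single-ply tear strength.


Formula: Per-ply strength = Total force / Number of plies
Per-ply = 93 N / 2
Per-ply = 46.5 N

46.5 N


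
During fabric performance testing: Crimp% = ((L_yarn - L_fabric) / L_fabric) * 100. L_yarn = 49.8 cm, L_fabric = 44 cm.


Formula: Crimp% = ((L_yarn - L_fabric) / L_fabric) * 100
Step 1: Extension = 49.8 - 44 = 5.8 cm
Step 2: Crimp% = (5.8 / 44) * 100
Step 3: Crimp% = 0.131818 * 100 = 13.1818% ≈ 13.2%

13.2%


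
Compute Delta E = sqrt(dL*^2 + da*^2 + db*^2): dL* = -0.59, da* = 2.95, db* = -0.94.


Formula: Delta E = sqrt(dL*^2 + da*^2 + db*^2)
Step 1: dL*^2 = (-0.59)^2 = 0.3481
Step 2: da*^2 = 2.95^2 = 8.7025
Step 3: db*^2 = (-0.94)^2 = 0.8836
Step 4: Sum = 0.3481 + 8.7025 + 0.8836 = 9.9342
Step 5: Delta E = sqrt(9.9342) = 3.15

3.15 Delta E


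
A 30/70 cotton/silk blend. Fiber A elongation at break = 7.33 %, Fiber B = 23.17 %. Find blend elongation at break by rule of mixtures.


Formula: Blend property = (fraction_A * property_A) + (fraction_B * property_B)
Step 1: Contribution A = 30/100 * 7.33 % = 2.199 %
Step 2: Contribution B = 70/100 * 23.17 % = 16.219 %
Step 3: Blend elongation at break = 2.199 + 16.219 = 18.418 %

18.418 %


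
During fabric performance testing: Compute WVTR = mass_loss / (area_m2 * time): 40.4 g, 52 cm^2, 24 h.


Formula: WVTR = mass_loss / (area * time)
Step 1: Convert area: 52 cm^2 = 0.0052 m^2
Step 2: WVTR = 40.4 g / (0.0052 m^2 * 24 h)
Step 3: WVTR = 40.4 / 0.1248 = 323.7 g/m^2/h

323.7 g/m^2/h


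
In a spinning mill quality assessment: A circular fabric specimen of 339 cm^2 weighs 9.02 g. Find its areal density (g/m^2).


Formula: GSM = mass_g / area_m2
Step 1: Convert area: 339 cm^2 = 339 / 10000 = 0.0339 m^2
Step 2: GSM = 9.02 g / 0.0339 m^2 = 266.1 g/m^2

266.1 g/m^2


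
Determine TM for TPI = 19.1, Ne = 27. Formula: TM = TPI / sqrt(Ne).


Formula: TM = TPI / sqrt(Ne)
Step 1: sqrt(Ne) = sqrt(27) = 5.1962
Step 2: TM = 19.1 / 5.1962 = 3.68

3.68 TM


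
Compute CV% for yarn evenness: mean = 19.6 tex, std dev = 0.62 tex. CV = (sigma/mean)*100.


Formula: CV% = (standard deviation / mean) * 100
Step 1: Ratio = 0.62 / 19.6 = 0.031633
Step 2: CV% = 0.031633 * 100 = 3.1633% ≈ 3.2%

3.2%


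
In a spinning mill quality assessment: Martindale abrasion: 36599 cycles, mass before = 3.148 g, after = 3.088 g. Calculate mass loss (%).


Formula: Mass loss% = ((m_before - m_after) / m_before) * 100
Step 1: Mass loss = 3.148 - 3.088 = 0.06 g
Step 2: Ratio = 0.06 / 3.148 = 0.0190597
Step 3: Mass loss% = 0.0190597 * 100 = 1.90597% ≈ 1.91%

1.91%


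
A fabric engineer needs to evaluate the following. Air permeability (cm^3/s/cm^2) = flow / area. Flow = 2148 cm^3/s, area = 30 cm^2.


Formula: Air Permeability = Airflow / Test Area
AP = 2148 cm^3/s / 30 cm^2
AP = 71.6 cm^3/s/cm^2

71.6 cm^3/s/cm^2


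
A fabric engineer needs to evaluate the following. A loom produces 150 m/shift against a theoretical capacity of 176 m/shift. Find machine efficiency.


Formula: Efficiency% = (Actual output / Theoretical output) * 100
Efficiency% = (150 / 176) * 100
Efficiency% = 0.852273 * 100 = 85.2273% ≈ 85.2%

85.2%


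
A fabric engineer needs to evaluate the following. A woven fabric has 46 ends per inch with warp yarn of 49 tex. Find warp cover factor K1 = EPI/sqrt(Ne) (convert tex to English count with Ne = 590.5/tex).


Formula: K1 = EPI / sqrt(Ne), with Ne = 590.5 / tex_warp
Step 1: Ne = 590.5 / 49 = 12.051
Step 2: sqrt(Ne) = sqrt(12.051) = 3.4715
Step 3: K1 = 46 / 3.4715 = 13.3

13.3


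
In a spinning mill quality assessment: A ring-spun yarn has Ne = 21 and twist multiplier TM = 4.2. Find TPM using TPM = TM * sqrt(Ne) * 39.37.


Formula: TPM = TM * sqrt(Ne) * 39.37
Step 1: sqrt(Ne) = sqrt(21) = 4.5826
Step 2: TM * sqrt(Ne) = 4.2 * 4.5826 = 19.2469
Step 3: TPM = 19.2469 * 39.37 = 758 twists/m

758 twists/m


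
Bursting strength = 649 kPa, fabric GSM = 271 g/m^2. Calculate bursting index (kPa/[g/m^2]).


Formula: Bursting Index = Bursting Strength / Fabric GSM
BI = 649 kPa / 271 g/m^2
BI = 2.395 kPa/(g/m^2)

2.395 kPa/(g/m^2)


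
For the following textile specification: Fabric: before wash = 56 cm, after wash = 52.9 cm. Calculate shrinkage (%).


Formula: Shrinkage% = ((L_before - L_after) / L_before) * 100
Step 1: Shrinkage = 56 - 52.9 = 3.1 cm
Step 2: Shrinkage% = (3.1 / 56) * 100
Step 3: Shrinkage% = 0.055357 * 100 = 5.5357% ≈ 5.5%

5.5%


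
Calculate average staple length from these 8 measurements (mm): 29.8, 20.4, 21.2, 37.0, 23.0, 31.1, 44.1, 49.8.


Formula: Mean = sum of lengths / count
Sum = 29.8 + 20.4 + 21.2 + 37.0 + 23.0 + 31.1 + 44.1 + 49.8
Sum = 256.4 mm
Mean = 256.4 / 8 = 32.05 mm

32.05 mm


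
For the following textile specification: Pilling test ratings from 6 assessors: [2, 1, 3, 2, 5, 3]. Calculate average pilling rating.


Formula: Mean = sum / count
Sum = 2 + 1 + 3 + 2 + 5 + 3 = 16
Mean = 16 / 6 = 2.7

2.7


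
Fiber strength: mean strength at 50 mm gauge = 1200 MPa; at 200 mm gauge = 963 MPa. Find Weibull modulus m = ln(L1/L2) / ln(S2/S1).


Formula: m = ln(L1/L2) / ln(S2/S1)
Step 1: ln(L1/L2) = ln(50/200) = -1.38629
Step 2: S2/S1 = 963/1200 = 0.8025
Step 3: ln(S2/S1) = ln(0.8025) = -0.22002
Step 4: m = -1.38629 / -0.22002 = 6.30

6.30 (Weibull m)


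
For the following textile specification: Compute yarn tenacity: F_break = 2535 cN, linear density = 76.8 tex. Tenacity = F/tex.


Formula: Tenacity = Breaking force / Linear density
Tenacity = 2535 cN / 76.8 tex
Tenacity = 33.01 cN/tex

33.01 cN/tex


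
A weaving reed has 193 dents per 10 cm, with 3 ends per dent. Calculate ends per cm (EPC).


Formula: EPC = (dents per 10 cm * ends per dent) / 10
Step 1: Total ends per 10 cm = 193 * 3 = 579
Step 2: EPC = 579 / 10 = 57.9 ends/cm

57.9 ends/cm


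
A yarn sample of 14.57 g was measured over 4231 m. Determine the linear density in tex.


Formula: Tex = (mass_g / length_m) * 1000
Substituting: Tex = (14.57 / 4231) * 1000
Intermediate: 14.57 / 4231 = 0.00344363 g/m
Tex = 0.00344363 * 1000 = 3.44 tex

3.44 tex


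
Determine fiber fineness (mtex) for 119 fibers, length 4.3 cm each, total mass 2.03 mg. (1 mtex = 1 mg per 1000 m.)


Formula: fineness (mtex) = mass (mg) / total length (km) = (mass_mg / total_length_m) * 1000
Step 1: Convert fiber length: 4.3 cm = 0.043 m
Step 2: Total fiber length = 119 * 0.043 = 5.117 m
Step 3: Linear density = 2.03 mg / 5.117 m = 0.3967 mg/m
Step 4: fineness = 0.3967 * 1000 = 396.7 mtex

396.7 mtex


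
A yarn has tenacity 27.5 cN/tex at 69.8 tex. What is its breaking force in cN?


Formula: Breaking force = Tenacity * Linear density
F = 27.5 cN/tex * 69.8 tex
F = 1919.50 cN

1919.50 cN


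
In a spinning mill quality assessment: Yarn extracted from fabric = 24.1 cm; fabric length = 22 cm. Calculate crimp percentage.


Formula: Crimp% = ((L_yarn - L_fabric) / L_fabric) * 100
Step 1: Extension = 24.1 - 22 = 2.1 cm
Step 2: Crimp% = (2.1 / 22) * 100
Step 3: Crimp% = 0.095455 * 100 = 9.5455% ≈ 9.5%

9.5%


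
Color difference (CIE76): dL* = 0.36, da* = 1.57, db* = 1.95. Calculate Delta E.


Formula: Delta E = sqrt(dL*^2 + da*^2 + db*^2)
Step 1: dL*^2 = 0.36^2 = 0.1296
Step 2: da*^2 = 1.57^2 = 2.4649
Step 3: db*^2 = 1.95^2 = 3.8025
Step 4: Sum = 0.1296 + 2.4649 + 3.8025 = 6.397
Step 5: Delta E = sqrt(6.397) = 2.53

2.53 Delta E


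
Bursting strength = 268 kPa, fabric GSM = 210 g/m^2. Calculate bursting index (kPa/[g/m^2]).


Formula: Bursting Index = Bursting Strength / Fabric GSM
BI = 268 kPa / 210 g/m^2
BI = 1.276 kPa/(g/m^2)

1.276 kPa/(g/m^2)


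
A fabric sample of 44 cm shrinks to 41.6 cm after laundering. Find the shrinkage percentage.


Formula: Shrinkage% = ((L_before - L_after) / L_before) * 100
Step 1: Shrinkage = 44 - 41.6 = 2.4 cm
Step 2: Shrinkage% = (2.4 / 44) * 100
Step 3: Shrinkage% = 0.054545 * 100 = 5.4545% ≈ 5.5%

5.5%


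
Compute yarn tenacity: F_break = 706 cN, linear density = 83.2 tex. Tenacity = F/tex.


Formula: Tenacity = Breaking force / Linear density
Tenacity = 706 cN / 83.2 tex
Tenacity = 8.49 cN/tex

8.49 cN/tex


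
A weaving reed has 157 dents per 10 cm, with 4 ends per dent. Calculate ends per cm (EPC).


Formula: EPC = (dents per 10 cm * ends per dent) / 10
Step 1: Total ends per 10 cm = 157 * 4 = 628
Step 2: EPC = 628 / 10 = 62.8 ends/cm

62.8 ends/cm


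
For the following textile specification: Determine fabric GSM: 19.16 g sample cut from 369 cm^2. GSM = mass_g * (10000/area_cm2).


Formula: GSM = mass_g / area_m2
Step 1: Convert area: 369 cm^2 = 369 / 10000 = 0.0369 m^2
Step 2: GSM = 19.16 g / 0.0369 m^2 = 519.2 g/m^2

519.2 g/m^2


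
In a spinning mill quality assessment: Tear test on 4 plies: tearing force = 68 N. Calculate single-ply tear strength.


Formula: Per-ply strength = Total force / Number of plies
Per-ply = 68 N / 4
Per-ply = 17 N

17 N


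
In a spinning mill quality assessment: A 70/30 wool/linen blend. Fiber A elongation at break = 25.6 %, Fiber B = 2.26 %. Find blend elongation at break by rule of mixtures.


Formula: Blend property = (fraction_A * property_A) + (fraction_B * property_B)
Step 1: Contribution A = 70/100 * 25.6 % = 17.92 %
Step 2: Contribution B = 30/100 * 2.26 % = 0.678 %
Step 3: Blend elongation at break = 17.92 + 0.678 = 18.598 %

18.598 %


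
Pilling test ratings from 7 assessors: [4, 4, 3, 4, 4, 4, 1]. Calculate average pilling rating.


Formula: Mean = sum / count
Sum = 4 + 4 + 3 + 4 + 4 + 4 + 1 = 24
Mean = 24 / 7 = 3.4

3.4


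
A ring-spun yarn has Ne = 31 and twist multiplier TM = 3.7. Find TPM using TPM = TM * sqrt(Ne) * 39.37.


Formula: TPM = TM * sqrt(Ne) * 39.37
Step 1: sqrt(Ne) = sqrt(31) = 5.5678
Step 2: TM * sqrt(Ne) = 3.7 * 5.5678 = 20.6009
Step 3: TPM = 20.6009 * 39.37 = 811 twists/m

811 twists/m


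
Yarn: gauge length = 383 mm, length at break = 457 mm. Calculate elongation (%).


Formula: Elongation (%) = ((L_break - L0) / L0) * 100
Step 1: Extension = 457 - 383 = 74 mm
Step 2: Elongation = (74 / 383) * 100
Step 3: Elongation = 0.193211 * 100 = 19.3211% ≈ 19.3%

19.3%


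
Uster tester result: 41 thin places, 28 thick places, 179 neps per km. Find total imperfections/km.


Formula: Total = thin places + thick places + neps
Total = 41 + 28 + 179
Total = 248 imperfections/km

248 imperfections/km


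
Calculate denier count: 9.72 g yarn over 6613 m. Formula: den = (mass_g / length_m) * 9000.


Formula: den = (mass_g / length_m) * 9000
Substituting: den = (9.72 / 6613) * 9000
Intermediate: 9.72 / 6613 = 0.00146983 g/m
den = 0.00146983 * 9000 = 13.2 denier

13.2 denier


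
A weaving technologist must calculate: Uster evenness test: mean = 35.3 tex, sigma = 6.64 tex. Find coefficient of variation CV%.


Formula: CV% = (standard deviation / mean) * 100
Step 1: Ratio = 6.64 / 35.3 = 0.188102
Step 2: CV% = 0.188102 * 100 = 18.8102% ≈ 18.8%

18.8%


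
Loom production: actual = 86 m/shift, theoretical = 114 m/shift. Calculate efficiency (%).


Formula: Efficiency% = (Actual output / Theoretical output) * 100
Efficiency% = (86 / 114) * 100
Efficiency% = 0.754386 * 100 = 75.4386% ≈ 75.4%

75.4%


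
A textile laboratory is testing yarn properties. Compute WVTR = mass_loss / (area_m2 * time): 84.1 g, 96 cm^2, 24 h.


Formula: WVTR = mass_loss / (area * time)
Step 1: Convert area: 96 cm^2 = 0.0096 m^2
Step 2: WVTR = 84.1 g / (0.0096 m^2 * 24 h)
Step 3: WVTR = 84.1 / 0.2304 = 365.0 g/m^2/h

365.0 g/m^2/h


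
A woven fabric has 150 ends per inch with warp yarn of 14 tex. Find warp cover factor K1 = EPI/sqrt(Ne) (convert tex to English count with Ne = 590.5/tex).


Formula: K1 = EPI / sqrt(Ne), with Ne = 590.5 / tex_warp
Step 1: Ne = 590.5 / 14 = 42.179
Step 2: sqrt(Ne) = sqrt(42.179) = 6.4945
Step 3: K1 = 150 / 6.4945 = 23.1

23.1


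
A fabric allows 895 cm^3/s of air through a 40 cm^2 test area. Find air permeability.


Formula: Air Permeability = Airflow / Test Area
AP = 895 cm^3/s / 40 cm^2
AP = 22.4 cm^3/s/cm^2

22.4 cm^3/s/cm^2


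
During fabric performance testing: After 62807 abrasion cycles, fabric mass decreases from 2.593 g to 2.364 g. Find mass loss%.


Formula: Mass loss% = ((m_before - m_after) / m_before) * 100
Step 1: Mass loss = 2.593 - 2.364 = 0.229 g
Step 2: Ratio = 0.229 / 2.593 = 0.0883147
Step 3: Mass loss% = 0.0883147 * 100 = 8.83147% ≈ 8.83%

8.83%


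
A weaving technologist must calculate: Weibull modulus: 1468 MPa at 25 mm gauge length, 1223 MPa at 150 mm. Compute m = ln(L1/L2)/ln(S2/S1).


Formula: m = ln(L1/L2) / ln(S2/S1)
Step 1: ln(L1/L2) = ln(25/150) = -1.79176
Step 2: S2/S1 = 1223/1468 = 0.83311
Step 3: ln(S2/S1) = ln(0.83311) = -0.18259
Step 4: m = -1.79176 / -0.18259 = 9.81

9.81 (Weibull m)


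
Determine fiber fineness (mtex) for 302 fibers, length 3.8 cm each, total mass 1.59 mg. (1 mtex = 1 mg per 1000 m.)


Formula: fineness (mtex) = mass (mg) / total length (km) = (mass_mg / total_length_m) * 1000
Step 1: Convert fiber length: 3.8 cm = 0.038 m
Step 2: Total fiber length = 302 * 0.038 = 11.476 m
Step 3: Linear density = 1.59 mg / 11.476 m = 0.1386 mg/m
Step 4: fineness = 0.1386 * 1000 = 138.6 mtex

138.6 mtex


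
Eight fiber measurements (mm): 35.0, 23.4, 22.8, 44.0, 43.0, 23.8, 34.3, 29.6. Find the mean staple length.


Formula: Mean = sum of lengths / count
Sum = 35.0 + 23.4 + 22.8 + 44.0 + 43.0 + 23.8 + 34.3 + 29.6
Sum = 255.9 mm
Mean = 255.9 / 8 = 31.99 mm

31.99 mm


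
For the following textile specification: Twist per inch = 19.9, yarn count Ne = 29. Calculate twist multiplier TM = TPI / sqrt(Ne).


Formula: TM = TPI / sqrt(Ne)
Step 1: sqrt(Ne) = sqrt(29) = 5.3852
Step 2: TM = 19.9 / 5.3852 = 3.70

3.70 TM


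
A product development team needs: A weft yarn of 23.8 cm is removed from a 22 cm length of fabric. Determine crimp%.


Formula: Crimp% = ((L_yarn - L_fabric) / L_fabric) * 100
Step 1: Extension = 23.8 - 22 = 1.8 cm
Step 2: Crimp% = (1.8 / 22) * 100
Step 3: Crimp% = 0.081818 * 100 = 8.1818% ≈ 8.2%

8.2%


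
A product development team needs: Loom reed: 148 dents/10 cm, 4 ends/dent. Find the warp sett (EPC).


Formula: EPC = (dents per 10 cm * ends per dent) / 10
Step 1: Total ends per 10 cm = 148 * 4 = 592
Step 2: EPC = 592 / 10 = 59.2 ends/cm

59.2 ends/cm


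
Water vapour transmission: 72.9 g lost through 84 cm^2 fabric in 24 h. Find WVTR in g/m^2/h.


Formula: WVTR = mass_loss / (area * time)
Step 1: Convert area: 84 cm^2 = 0.0084 m^2
Step 2: WVTR = 72.9 g / (0.0084 m^2 * 24 h)
Step 3: WVTR = 72.9 / 0.2016 = 361.6 g/m^2/h

361.6 g/m^2/h


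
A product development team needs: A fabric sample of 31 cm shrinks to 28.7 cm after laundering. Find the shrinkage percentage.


Formula: Shrinkage% = ((L_before - L_after) / L_before) * 100
Step 1: Shrinkage = 31 - 28.7 = 2.3 cm
Step 2: Shrinkage% = (2.3 / 31) * 100
Step 3: Shrinkage% = 0.074194 * 100 = 7.4194% ≈ 7.4%

7.4%


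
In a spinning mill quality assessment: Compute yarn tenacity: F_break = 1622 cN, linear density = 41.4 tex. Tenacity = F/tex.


Formula: Tenacity = Breaking force / Linear density
Tenacity = 1622 cN / 41.4 tex
Tenacity = 39.18 cN/tex

39.18 cN/tex


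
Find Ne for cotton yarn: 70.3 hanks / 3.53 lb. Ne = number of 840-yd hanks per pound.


Formula: Ne = hanks / mass_lb
Substituting: Ne = 70.3 / 3.53
Ne = 19.9

19.9 Ne


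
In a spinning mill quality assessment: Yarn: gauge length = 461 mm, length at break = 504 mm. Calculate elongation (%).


Formula: Elongation (%) = ((L_break - L0) / L0) * 100
Step 1: Extension = 504 - 461 = 43 mm
Step 2: Elongation = (43 / 461) * 100
Step 3: Elongation = 0.093275 * 100 = 9.3275% ≈ 9.3%

9.3%


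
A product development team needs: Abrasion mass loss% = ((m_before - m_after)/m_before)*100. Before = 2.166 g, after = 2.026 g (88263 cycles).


Formula: Mass loss% = ((m_before - m_after) / m_before) * 100
Step 1: Mass loss = 2.166 - 2.026 = 0.14 g
Step 2: Ratio = 0.14 / 2.166 = 0.0646353
Step 3: Mass loss% = 0.0646353 * 100 = 6.46353% ≈ 6.46%

6.46%


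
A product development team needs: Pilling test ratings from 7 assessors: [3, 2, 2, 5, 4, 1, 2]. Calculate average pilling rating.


Formula: Mean = sum / count
Sum = 3 + 2 + 2 + 5 + 4 + 1 + 2 = 19
Mean = 19 / 7 = 2.7

2.7


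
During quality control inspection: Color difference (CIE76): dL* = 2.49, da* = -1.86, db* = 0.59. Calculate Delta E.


Formula: Delta E = sqrt(dL*^2 + da*^2 + db*^2)
Step 1: dL*^2 = 2.49^2 = 6.2001
Step 2: da*^2 = (-1.86)^2 = 3.4596
Step 3: db*^2 = 0.59^2 = 0.3481
Step 4: Sum = 6.2001 + 3.4596 + 0.3481 = 10.0078
Step 5: Delta E = sqrt(10.0078) = 3.16

3.16 Delta E


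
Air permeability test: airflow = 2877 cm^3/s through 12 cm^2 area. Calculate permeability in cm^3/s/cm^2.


Formula: Air Permeability = Airflow / Test Area
AP = 2877 cm^3/s / 12 cm^2
AP = 239.8 cm^3/s/cm^2

239.8 cm^3/s/cm^2


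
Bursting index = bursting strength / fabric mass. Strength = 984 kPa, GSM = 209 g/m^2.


Formula: Bursting Index = Bursting Strength / Fabric GSM
BI = 984 kPa / 209 g/m^2
BI = 4.708 kPa/(g/m^2)

4.708 kPa/(g/m^2)


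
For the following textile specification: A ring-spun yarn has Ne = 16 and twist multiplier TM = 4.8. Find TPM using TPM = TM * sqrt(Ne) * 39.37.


Formula: TPM = TM * sqrt(Ne) * 39.37
Step 1: sqrt(Ne) = sqrt(16) = 4
Step 2: TM * sqrt(Ne) = 4.8 * 4 = 19.2
Step 3: TPM = 19.2 * 39.37 = 756 twists/m

756 twists/m


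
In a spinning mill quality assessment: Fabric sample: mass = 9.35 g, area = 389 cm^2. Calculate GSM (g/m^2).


Formula: GSM = mass_g / area_m2
Step 1: Convert area: 389 cm^2 = 389 / 10000 = 0.0389 m^2
Step 2: GSM = 9.35 g / 0.0389 m^2 = 240.4 g/m^2

240.4 g/m^2


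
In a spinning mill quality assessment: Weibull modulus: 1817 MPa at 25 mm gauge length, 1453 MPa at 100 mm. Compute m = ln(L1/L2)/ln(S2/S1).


Formula: m = ln(L1/L2) / ln(S2/S1)
Step 1: ln(L1/L2) = ln(25/100) = -1.38629
Step 2: S2/S1 = 1453/1817 = 0.79967
Step 3: ln(S2/S1) = ln(0.79967) = -0.22356
Step 4: m = -1.38629 / -0.22356 = 6.20

6.20 (Weibull m)


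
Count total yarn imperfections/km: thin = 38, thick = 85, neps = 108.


Formula: Total = thin places + thick places + neps
Total = 38 + 85 + 108
Total = 231 imperfections/km

231 imperfections/km


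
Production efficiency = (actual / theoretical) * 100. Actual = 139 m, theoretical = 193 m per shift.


Formula: Efficiency% = (Actual output / Theoretical output) * 100
Efficiency% = (139 / 193) * 100
Efficiency% = 0.720207 * 100 = 72.0207% ≈ 72.0%

72.0%


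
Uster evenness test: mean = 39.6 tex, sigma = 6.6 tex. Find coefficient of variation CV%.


Formula: CV% = (standard deviation / mean) * 100
Step 1: Ratio = 6.6 / 39.6 = 0.166667
Step 2: CV% = 0.166667 * 100 = 16.6667% ≈ 16.7%

16.7%


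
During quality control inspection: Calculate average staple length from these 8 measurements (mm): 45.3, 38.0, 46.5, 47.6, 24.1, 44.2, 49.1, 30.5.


Formula: Mean = sum of lengths / count
Sum = 45.3 + 38.0 + 46.5 + 47.6 + 24.1 + 44.2 + 49.1 + 30.5
Sum = 325.3 mm
Mean = 325.3 / 8 = 40.66 mm

40.66 mm


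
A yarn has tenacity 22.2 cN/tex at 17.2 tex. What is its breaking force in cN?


Formula: Breaking force = Tenacity * Linear density
F = 22.2 cN/tex * 17.2 tex
F = 381.84 cN

381.84 cN


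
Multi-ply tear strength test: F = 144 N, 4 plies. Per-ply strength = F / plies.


Formula: Per-ply strength = Total force / Number of plies
Per-ply = 144 N / 4
Per-ply = 36 N

36 N


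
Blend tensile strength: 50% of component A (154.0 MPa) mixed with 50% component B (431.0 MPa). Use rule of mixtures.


Formula: Blend property = (fraction_A * property_A) + (fraction_B * property_B)
Step 1: Contribution A = 50/100 * 154.0 MPa = 77.0 MPa
Step 2: Contribution B = 50/100 * 431.0 MPa = 215.5 MPa
Step 3: Blend tensile strength = 77.0 + 215.5 = 292.5 MPa

292.5 MPa


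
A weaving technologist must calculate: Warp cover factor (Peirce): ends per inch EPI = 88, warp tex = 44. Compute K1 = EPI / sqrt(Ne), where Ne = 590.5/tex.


Formula: K1 = EPI / sqrt(Ne), with Ne = 590.5 / tex_warp
Step 1: Ne = 590.5 / 44 = 13.42
Step 2: sqrt(Ne) = sqrt(13.42) = 3.6633
Step 3: K1 = 88 / 3.6633 = 24.0

24.0


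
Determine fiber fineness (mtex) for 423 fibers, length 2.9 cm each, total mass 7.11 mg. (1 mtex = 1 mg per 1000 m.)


Formula: fineness (mtex) = mass (mg) / total length (km) = (mass_mg / total_length_m) * 1000
Step 1: Convert fiber length: 2.9 cm = 0.029 m
Step 2: Total fiber length = 423 * 0.029 = 12.267 m
Step 3: Linear density = 7.11 mg / 12.267 m = 0.5796 mg/m
Step 4: fineness = 0.5796 * 1000 = 579.6 mtex

579.6 mtex


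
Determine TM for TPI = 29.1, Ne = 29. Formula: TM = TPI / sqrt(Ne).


Formula: TM = TPI / sqrt(Ne)
Step 1: sqrt(Ne) = sqrt(29) = 5.3852
Step 2: TM = 29.1 / 5.3852 = 5.40

5.40 TM


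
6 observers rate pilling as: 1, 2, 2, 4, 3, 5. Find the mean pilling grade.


Formula: Mean = sum / count
Sum = 1 + 2 + 2 + 4 + 3 + 5 = 17
Mean = 17 / 6 = 2.8

2.8


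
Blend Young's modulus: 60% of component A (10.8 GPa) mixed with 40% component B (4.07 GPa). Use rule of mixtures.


Formula: Blend property = (fraction_A * property_A) + (fraction_B * property_B)
Step 1: Contribution A = 60/100 * 10.8 GPa = 6.48 GPa
Step 2: Contribution B = 40/100 * 4.07 GPa = 1.628 GPa
Step 3: Blend Young's modulus = 6.48 + 1.628 = 8.108 GPa

8.108 GPa


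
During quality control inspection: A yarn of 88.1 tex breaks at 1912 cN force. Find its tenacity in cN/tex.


Formula: Tenacity = Breaking force / Linear density
Tenacity = 1912 cN / 88.1 tex
Tenacity = 21.70 cN/tex

21.70 cN/tex


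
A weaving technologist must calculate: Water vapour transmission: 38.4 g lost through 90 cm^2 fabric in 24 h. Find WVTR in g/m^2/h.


Formula: WVTR = mass_loss / (area * time)
Step 1: Convert area: 90 cm^2 = 0.009 m^2
Step 2: WVTR = 38.4 g / (0.009 m^2 * 24 h)
Step 3: WVTR = 38.4 / 0.216 = 177.8 g/m^2/h

177.8 g/m^2/h


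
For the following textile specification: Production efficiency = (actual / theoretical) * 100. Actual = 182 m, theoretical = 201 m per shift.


Formula: Efficiency% = (Actual output / Theoretical output) * 100
Efficiency% = (182 / 201) * 100
Efficiency% = 0.905473 * 100 = 90.5473% ≈ 90.5%

90.5%


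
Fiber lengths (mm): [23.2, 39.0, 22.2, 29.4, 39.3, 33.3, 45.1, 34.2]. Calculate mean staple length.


Formula: Mean = sum of lengths / count
Sum = 23.2 + 39.0 + 22.2 + 29.4 + 39.3 + 33.3 + 45.1 + 34.2
Sum = 265.7 mm
Mean = 265.7 / 8 = 33.21 mm

33.21 mm


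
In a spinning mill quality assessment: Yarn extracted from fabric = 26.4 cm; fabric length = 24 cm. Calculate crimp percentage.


Formula: Crimp% = ((L_yarn - L_fabric) / L_fabric) * 100
Step 1: Extension = 26.4 - 24 = 2.4 cm
Step 2: Crimp% = (2.4 / 24) * 100
Step 3: Crimp% = 0.1 * 100 = 10.0%

10.0%


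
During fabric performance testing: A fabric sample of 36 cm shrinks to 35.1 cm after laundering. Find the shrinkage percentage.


Formula: Shrinkage% = ((L_before - L_after) / L_before) * 100
Step 1: Shrinkage = 36 - 35.1 = 0.9 cm
Step 2: Shrinkage% = (0.9 / 36) * 100
Step 3: Shrinkage% = 0.025 * 100 = 2.5%

2.5%


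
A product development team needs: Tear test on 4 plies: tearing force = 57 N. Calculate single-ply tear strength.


Formula: Per-ply strength = Total force / Number of plies
Per-ply = 57 N / 4
Per-ply = 14.25 N

14.25 N


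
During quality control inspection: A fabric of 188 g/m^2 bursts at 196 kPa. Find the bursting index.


Formula: Bursting Index = Bursting Strength / Fabric GSM
BI = 196 kPa / 188 g/m^2
BI = 1.043 kPa/(g/m^2)

1.043 kPa/(g/m^2)


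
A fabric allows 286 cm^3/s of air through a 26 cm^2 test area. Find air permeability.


Formula: Air Permeability = Airflow / Test Area
AP = 286 cm^3/s / 26 cm^2
AP = 11.0 cm^3/s/cm^2

11.0 cm^3/s/cm^2


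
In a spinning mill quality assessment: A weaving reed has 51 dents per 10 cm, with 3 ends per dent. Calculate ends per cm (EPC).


Formula: EPC = (dents per 10 cm * ends per dent) / 10
Step 1: Total ends per 10 cm = 51 * 3 = 153
Step 2: EPC = 153 / 10 = 15.3 ends/cm

15.3 ends/cm


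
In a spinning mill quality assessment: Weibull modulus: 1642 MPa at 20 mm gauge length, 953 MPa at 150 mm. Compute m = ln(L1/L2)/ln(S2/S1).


Formula: m = ln(L1/L2) / ln(S2/S1)
Step 1: ln(L1/L2) = ln(20/150) = -2.01490
Step 2: S2/S1 = 953/1642 = 0.58039
Step 3: ln(S2/S1) = ln(0.58039) = -0.54405
Step 4: m = -2.01490 / -0.54405 = 3.70

3.70 (Weibull m)


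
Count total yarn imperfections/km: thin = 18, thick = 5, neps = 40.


Formula: Total = thin places + thick places + neps
Total = 18 + 5 + 40
Total = 63 imperfections/km

63 imperfections/km


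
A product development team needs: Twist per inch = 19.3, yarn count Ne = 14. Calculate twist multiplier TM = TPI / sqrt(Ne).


Formula: TM = TPI / sqrt(Ne)
Step 1: sqrt(Ne) = sqrt(14) = 3.7417
Step 2: TM = 19.3 / 3.7417 = 5.16

5.16 TM


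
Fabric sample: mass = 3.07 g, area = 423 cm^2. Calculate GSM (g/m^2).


Formula: GSM = mass_g / area_m2
Step 1: Convert area: 423 cm^2 = 423 / 10000 = 0.0423 m^2
Step 2: GSM = 3.07 g / 0.0423 m^2 = 72.6 g/m^2

72.6 g/m^2


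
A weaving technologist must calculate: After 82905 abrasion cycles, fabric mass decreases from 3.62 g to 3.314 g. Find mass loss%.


Formula: Mass loss% = ((m_before - m_after) / m_before) * 100
Step 1: Mass loss = 3.62 - 3.314 = 0.306 g
Step 2: Ratio = 0.306 / 3.62 = 0.0845304
Step 3: Mass loss% = 0.0845304 * 100 = 8.45304% ≈ 8.45%

8.45%


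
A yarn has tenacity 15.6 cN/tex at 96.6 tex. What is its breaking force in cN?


Formula: Breaking force = Tenacity * Linear density
F = 15.6 cN/tex * 96.6 tex
F = 1506.96 cN

1506.96 cN


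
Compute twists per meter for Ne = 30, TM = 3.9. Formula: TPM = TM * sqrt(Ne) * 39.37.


Formula: TPM = TM * sqrt(Ne) * 39.37
Step 1: sqrt(Ne) = sqrt(30) = 5.4772
Step 2: TM * sqrt(Ne) = 3.9 * 5.4772 = 21.3611
Step 3: TPM = 21.3611 * 39.37 = 841 twists/m

841 twists/m


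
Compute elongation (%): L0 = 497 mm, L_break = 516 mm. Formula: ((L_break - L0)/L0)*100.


Formula: Elongation (%) = ((L_break - L0) / L0) * 100
Step 1: Extension = 516 - 497 = 19 mm
Step 2: Elongation = (19 / 497) * 100
Step 3: Elongation = 0.038229 * 100 = 3.8229% ≈ 3.8%

3.8%


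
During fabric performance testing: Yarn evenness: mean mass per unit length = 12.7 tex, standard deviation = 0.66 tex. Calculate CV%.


Formula: CV% = (standard deviation / mean) * 100
Step 1: Ratio = 0.66 / 12.7 = 0.051969
Step 2: CV% = 0.051969 * 100 = 5.1969% ≈ 5.2%

5.2%


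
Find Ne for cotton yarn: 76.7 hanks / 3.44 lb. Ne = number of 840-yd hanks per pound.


Formula: Ne = hanks / mass_lb
Substituting: Ne = 76.7 / 3.44
Ne = 22.3

22.3 Ne


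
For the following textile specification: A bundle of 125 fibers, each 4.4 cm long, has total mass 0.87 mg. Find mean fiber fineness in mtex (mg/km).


Formula: fineness (mtex) = mass (mg) / total length (km) = (mass_mg / total_length_m) * 1000
Step 1: Convert fiber length: 4.4 cm = 0.044 m
Step 2: Total fiber length = 125 * 0.044 = 5.5 m
Step 3: Linear density = 0.87 mg / 5.5 m = 0.1582 mg/m
Step 4: fineness = 0.1582 * 1000 = 158.2 mtex

158.2 mtex


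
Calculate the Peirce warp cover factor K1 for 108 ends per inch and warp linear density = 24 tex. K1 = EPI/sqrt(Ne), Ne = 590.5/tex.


Formula: K1 = EPI / sqrt(Ne), with Ne = 590.5 / tex_warp
Step 1: Ne = 590.5 / 24 = 24.604
Step 2: sqrt(Ne) = sqrt(24.604) = 4.9602
Step 3: K1 = 108 / 4.9602 = 21.8

21.8


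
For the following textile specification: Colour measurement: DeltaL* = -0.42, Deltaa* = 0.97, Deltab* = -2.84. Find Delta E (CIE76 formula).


Formula: Delta E = sqrt(dL*^2 + da*^2 + db*^2)
Step 1: dL*^2 = (-0.42)^2 = 0.1764
Step 2: da*^2 = 0.97^2 = 0.9409
Step 3: db*^2 = (-2.84)^2 = 8.0656
Step 4: Sum = 0.1764 + 0.9409 + 8.0656 = 9.1829
Step 5: Delta E = sqrt(9.1829) = 3.03

3.03 Delta E


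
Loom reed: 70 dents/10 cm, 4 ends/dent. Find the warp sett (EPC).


Formula: EPC = (dents per 10 cm * ends per dent) / 10
Step 1: Total ends per 10 cm = 70 * 4 = 280
Step 2: EPC = 280 / 10 = 28.0 ends/cm

28.0 ends/cm


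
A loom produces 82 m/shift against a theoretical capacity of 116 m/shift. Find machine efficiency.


Formula: Efficiency% = (Actual output / Theoretical output) * 100
Efficiency% = (82 / 116) * 100
Efficiency% = 0.706897 * 100 = 70.6897% ≈ 70.7%

70.7%


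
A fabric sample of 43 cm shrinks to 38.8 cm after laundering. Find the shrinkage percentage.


Formula: Shrinkage% = ((L_before - L_after) / L_before) * 100
Step 1: Shrinkage = 43 - 38.8 = 4.2 cm
Step 2: Shrinkage% = (4.2 / 43) * 100
Step 3: Shrinkage% = 0.097674 * 100 = 9.7674% ≈ 9.8%

9.8%


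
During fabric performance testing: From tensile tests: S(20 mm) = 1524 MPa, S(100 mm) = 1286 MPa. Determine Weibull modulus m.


Formula: m = ln(L1/L2) / ln(S2/S1)
Step 1: ln(L1/L2) = ln(20/100) = -1.60944
Step 2: S2/S1 = 1286/1524 = 0.84383
Step 3: ln(S2/S1) = ln(0.84383) = -0.16980
Step 4: m = -1.60944 / -0.16980 = 9.48

9.48 (Weibull m)


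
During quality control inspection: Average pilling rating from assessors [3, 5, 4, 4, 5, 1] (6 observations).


Formula: Mean = sum / count
Sum = 3 + 5 + 4 + 4 + 5 + 1 = 22
Mean = 22 / 6 = 3.7

3.7


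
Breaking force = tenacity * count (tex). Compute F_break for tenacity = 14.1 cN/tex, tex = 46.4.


Formula: Breaking force = Tenacity * Linear density
F = 14.1 cN/tex * 46.4 tex
F = 654.24 cN

654.24 cN


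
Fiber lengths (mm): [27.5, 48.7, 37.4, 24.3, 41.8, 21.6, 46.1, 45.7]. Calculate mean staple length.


Formula: Mean = sum of lengths / count
Sum = 27.5 + 48.7 + 37.4 + 24.3 + 41.8 + 21.6 + 46.1 + 45.7
Sum = 293.1 mm
Mean = 293.1 / 8 = 36.64 mm

36.64 mm


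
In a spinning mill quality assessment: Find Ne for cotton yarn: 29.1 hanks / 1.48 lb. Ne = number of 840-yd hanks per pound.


Formula: Ne = hanks / mass_lb
Substituting: Ne = 29.1 / 1.48
Ne = 19.7

19.7 Ne


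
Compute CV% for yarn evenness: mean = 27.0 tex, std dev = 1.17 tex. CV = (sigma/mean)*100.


Formula: CV% = (standard deviation / mean) * 100
Step 1: Ratio = 1.17 / 27.0 = 0.043333
Step 2: CV% = 0.043333 * 100 = 4.3333% ≈ 4.3%

4.3%


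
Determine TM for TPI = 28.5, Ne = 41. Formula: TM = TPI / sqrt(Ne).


Formula: TM = TPI / sqrt(Ne)
Step 1: sqrt(Ne) = sqrt(41) = 6.4031
Step 2: TM = 28.5 / 6.4031 = 4.45

4.45 TM


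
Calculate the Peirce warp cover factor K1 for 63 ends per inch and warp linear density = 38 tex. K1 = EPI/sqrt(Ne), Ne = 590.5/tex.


Formula: K1 = EPI / sqrt(Ne), with Ne = 590.5 / tex_warp
Step 1: Ne = 590.5 / 38 = 15.539
Step 2: sqrt(Ne) = sqrt(15.539) = 3.942
Step 3: K1 = 63 / 3.942 = 16.0

16.0


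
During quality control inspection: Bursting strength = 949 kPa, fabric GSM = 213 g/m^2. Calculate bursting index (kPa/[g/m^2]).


Formula: Bursting Index = Bursting Strength / Fabric GSM
BI = 949 kPa / 213 g/m^2
BI = 4.455 kPa/(g/m^2)

4.455 kPa/(g/m^2)


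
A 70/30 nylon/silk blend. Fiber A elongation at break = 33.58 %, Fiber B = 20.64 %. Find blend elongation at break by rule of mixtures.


Formula: Blend property = (fraction_A * property_A) + (fraction_B * property_B)
Step 1: Contribution A = 70/100 * 33.58 % = 23.506 %
Step 2: Contribution B = 30/100 * 20.64 % = 6.192 %
Step 3: Blend elongation at break = 23.506 + 6.192 = 29.698 %

29.698 %


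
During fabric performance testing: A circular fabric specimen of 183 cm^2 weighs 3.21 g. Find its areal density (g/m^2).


Formula: GSM = mass_g / area_m2
Step 1: Convert area: 183 cm^2 = 183 / 10000 = 0.0183 m^2
Step 2: GSM = 3.21 g / 0.0183 m^2 = 175.4 g/m^2

175.4 g/m^2


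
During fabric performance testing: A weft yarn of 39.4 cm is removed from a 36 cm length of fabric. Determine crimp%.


Formula: Crimp% = ((L_yarn - L_fabric) / L_fabric) * 100
Step 1: Extension = 39.4 - 36 = 3.4 cm
Step 2: Crimp% = (3.4 / 36) * 100
Step 3: Crimp% = 0.094444 * 100 = 9.4444% ≈ 9.4%

9.4%


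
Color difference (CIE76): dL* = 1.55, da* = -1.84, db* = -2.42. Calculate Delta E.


Formula: Delta E = sqrt(dL*^2 + da*^2 + db*^2)
Step 1: dL*^2 = 1.55^2 = 2.4025
Step 2: da*^2 = (-1.84)^2 = 3.3856
Step 3: db*^2 = (-2.42)^2 = 5.8564
Step 4: Sum = 2.4025 + 3.3856 + 5.8564 = 11.6445
Step 5: Delta E = sqrt(11.6445) = 3.41

3.41 Delta E
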